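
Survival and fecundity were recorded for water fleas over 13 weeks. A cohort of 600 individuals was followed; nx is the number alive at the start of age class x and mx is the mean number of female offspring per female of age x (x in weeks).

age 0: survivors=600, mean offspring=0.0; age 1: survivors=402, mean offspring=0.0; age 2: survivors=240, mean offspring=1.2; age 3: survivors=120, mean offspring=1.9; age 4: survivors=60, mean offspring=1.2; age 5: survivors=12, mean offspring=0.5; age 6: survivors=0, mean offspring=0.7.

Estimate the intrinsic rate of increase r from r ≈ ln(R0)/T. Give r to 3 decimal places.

lx = nx/n0 = nx/600: 1, 0.67, 0.4, 0.2, 0.1, 0.02, 0
R0 = Σ lx·mx = 0 + 0 + 0.48 + 0.38 + 0.12 + 0.01 + 0 = 0.99
Σ x·lx·mx = 2.63; T = 2.63/0.99 = 2.65657…
r ≈ ln(R0)/T = ln(0.99)/2.65657… = -0.00378… → -0.004

-0.004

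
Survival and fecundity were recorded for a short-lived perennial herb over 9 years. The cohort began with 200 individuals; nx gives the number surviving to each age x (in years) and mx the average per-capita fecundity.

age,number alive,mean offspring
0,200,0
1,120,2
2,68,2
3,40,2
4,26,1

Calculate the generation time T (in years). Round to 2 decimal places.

1.78

lx = nx/n0 = nx/200: 1, 0.6, 0.34, 0.2, 0.13
lx·mx: 0, 1.2, 0.68, 0.4, 0.13 → R0 = 2.41
x·lx·mx: 0, 1.2, 1.36, 1.2, 0.52 → Σ = 4.28
T = 4.28 / 2.41 = 1.775934… → 1.78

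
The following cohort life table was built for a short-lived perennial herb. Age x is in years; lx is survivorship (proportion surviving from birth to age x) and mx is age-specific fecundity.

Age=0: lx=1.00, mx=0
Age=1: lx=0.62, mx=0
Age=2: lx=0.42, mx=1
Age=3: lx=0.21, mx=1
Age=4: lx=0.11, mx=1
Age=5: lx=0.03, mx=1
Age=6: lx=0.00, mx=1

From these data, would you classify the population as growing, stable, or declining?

R0 = Σ lx·mx = 0 + 0 + 0.42 + 0.21 + 0.11 + 0.03 + 0 = 0.77
R0 < 1, so the population is declining.

declining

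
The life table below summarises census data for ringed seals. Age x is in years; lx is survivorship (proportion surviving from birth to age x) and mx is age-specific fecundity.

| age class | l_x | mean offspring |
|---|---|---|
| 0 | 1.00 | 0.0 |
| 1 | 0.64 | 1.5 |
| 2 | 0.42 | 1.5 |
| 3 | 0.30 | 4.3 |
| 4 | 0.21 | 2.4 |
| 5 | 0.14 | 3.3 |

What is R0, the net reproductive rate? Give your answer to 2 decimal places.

3.85

lx·mx by age: 0, 0.96, 0.63, 1.29, 0.504, 0.462
R0 = Σ lx·mx = 3.846 → 3.85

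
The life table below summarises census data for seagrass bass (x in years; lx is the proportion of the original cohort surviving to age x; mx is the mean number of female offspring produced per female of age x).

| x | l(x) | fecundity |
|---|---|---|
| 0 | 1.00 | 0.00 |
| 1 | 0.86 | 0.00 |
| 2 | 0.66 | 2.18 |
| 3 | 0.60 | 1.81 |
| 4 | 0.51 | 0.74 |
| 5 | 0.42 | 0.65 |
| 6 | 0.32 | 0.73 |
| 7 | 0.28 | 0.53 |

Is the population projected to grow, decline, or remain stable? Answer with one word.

growing

R0 = Σ lx·mx = 0 + 0 + 1.4388 + 1.086 + 0.3774 + 0.273 + 0.2336 + 0.1484 = 3.5572
R0 > 1, so the population is growing.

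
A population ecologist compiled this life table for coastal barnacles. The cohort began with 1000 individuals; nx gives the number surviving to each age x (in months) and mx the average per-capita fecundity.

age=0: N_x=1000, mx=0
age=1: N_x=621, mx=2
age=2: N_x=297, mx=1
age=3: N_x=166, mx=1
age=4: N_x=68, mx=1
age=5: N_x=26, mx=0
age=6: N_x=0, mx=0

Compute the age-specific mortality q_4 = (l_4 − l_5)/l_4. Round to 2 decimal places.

lx = nx/n0 = nx/1000: 1, 0.621, 0.297, 0.166, 0.068, 0.026, 0
q_4 = (l_4 − l_5) / l_4 = (0.068 − 0.026) / 0.068
     = 0.042 / 0.068 = 0.617647… → 0.62

0.62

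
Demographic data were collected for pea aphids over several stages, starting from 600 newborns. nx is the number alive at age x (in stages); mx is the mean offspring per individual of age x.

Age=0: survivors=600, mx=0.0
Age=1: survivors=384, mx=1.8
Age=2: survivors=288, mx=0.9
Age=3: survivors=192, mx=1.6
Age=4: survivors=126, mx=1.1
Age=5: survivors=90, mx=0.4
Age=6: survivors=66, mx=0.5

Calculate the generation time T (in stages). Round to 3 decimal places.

2.091

lx = nx/n0 = nx/600: 1, 0.64, 0.48, 0.32, 0.21, 0.15, 0.11
lx·mx: 0, 1.152, 0.432, 0.512, 0.231, 0.06, 0.055 → R0 = 2.442
x·lx·mx: 0, 1.152, 0.864, 1.536, 0.924, 0.3, 0.33 → Σ = 5.106
T = 5.106 / 2.442 = 2.090909… → 2.091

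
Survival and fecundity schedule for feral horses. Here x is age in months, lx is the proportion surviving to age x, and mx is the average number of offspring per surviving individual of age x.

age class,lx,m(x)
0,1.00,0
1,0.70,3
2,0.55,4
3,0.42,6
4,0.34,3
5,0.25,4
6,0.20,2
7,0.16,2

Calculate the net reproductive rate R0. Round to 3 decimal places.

lx·mx by age: 0, 2.1, 2.2, 2.52, 1.02, 1, 0.4, 0.32
R0 = Σ lx·mx = 9.56 → 9.560

9.560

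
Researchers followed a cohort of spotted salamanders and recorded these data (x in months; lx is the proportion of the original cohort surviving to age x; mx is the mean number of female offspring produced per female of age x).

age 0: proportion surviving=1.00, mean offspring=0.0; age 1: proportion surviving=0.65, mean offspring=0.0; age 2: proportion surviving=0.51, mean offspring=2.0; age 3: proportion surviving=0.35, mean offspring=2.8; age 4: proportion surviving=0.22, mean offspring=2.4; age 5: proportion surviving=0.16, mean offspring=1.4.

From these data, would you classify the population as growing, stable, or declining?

R0 = Σ lx·mx = 0 + 0 + 1.02 + 0.98 + 0.528 + 0.224 = 2.752
R0 > 1, so the population is growing.

growing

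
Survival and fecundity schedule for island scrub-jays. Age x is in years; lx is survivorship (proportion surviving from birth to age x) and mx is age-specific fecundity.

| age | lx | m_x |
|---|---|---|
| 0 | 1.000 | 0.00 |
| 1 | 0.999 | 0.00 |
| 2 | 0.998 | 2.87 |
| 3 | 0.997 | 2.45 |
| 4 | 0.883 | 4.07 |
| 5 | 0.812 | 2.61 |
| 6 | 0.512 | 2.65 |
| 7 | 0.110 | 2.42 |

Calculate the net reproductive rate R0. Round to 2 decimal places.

12.64

lx·mx by age: 0, 0, 2.86426, 2.44265, 3.59381, 2.11932, 1.3568, 0.2662
R0 = Σ lx·mx = 12.64304 → 12.64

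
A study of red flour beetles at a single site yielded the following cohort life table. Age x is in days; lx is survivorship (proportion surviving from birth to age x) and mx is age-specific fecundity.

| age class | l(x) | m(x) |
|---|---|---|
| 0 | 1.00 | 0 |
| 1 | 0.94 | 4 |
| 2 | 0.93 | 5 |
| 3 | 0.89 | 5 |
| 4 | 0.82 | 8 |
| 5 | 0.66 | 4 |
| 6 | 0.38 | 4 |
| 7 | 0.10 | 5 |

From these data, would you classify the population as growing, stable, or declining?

R0 = Σ lx·mx = 0 + 3.76 + 4.65 + 4.45 + 6.56 + 2.64 + 1.52 + 0.5 = 24.08
R0 > 1, so the population is growing.

growing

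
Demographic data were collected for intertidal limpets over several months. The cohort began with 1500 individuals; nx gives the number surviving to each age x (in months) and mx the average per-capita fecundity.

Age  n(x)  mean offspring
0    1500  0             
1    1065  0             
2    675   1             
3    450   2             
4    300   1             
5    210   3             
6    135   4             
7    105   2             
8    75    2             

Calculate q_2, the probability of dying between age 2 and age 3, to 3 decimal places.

lx = nx/n0 = nx/1500: 1, 0.71, 0.45, 0.3, 0.2, 0.14, 0.09, 0.07, 0.05
q_2 = (l_2 − l_3) / l_2 = (0.45 − 0.3) / 0.45
     = 0.15 / 0.45 = 0.333333… → 0.333

0.333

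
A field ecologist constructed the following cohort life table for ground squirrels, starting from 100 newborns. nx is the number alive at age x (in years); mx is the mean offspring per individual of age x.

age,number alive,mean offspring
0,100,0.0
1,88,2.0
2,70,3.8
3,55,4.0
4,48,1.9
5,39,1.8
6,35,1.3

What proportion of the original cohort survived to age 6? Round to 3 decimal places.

0.350

l_6 = n_6/n_0 = 35/100 = 0.35 → 0.350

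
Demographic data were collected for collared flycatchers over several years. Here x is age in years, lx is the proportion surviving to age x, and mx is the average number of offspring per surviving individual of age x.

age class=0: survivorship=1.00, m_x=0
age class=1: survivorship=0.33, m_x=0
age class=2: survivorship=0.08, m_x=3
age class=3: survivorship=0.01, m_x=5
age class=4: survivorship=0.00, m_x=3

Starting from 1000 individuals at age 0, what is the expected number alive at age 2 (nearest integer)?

Expected survivors = N0 · l_2 = 1000 × 0.08 = 80 → 80

80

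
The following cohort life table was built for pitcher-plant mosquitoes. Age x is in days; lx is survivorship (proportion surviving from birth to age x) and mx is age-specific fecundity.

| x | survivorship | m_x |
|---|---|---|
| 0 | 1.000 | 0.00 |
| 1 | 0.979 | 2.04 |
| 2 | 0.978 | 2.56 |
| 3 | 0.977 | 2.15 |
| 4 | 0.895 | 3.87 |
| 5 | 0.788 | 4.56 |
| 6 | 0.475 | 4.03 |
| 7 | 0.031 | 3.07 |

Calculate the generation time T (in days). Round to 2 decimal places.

3.66

lx·mx: 0, 1.99716, 2.50368, 2.10055, 3.46365, 3.59328, 1.91425, 0.09517 → R0 = 15.66774
x·lx·mx: 0, 1.99716, 5.00736, 6.30165, 13.8546, 17.9664, 11.4855, 0.66619 → Σ = 57.27886
T = 57.27886 / 15.66774 = 3.655847… → 3.66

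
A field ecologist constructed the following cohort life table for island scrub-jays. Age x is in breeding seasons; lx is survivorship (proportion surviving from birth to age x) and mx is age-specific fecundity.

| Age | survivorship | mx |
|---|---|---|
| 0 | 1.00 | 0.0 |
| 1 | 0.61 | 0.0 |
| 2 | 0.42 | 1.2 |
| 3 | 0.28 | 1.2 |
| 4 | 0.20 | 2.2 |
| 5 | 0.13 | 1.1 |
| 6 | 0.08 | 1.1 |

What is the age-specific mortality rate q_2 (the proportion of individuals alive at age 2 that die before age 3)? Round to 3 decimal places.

0.333

q_2 = (l_2 − l_3) / l_2 = (0.42 − 0.28) / 0.42
     = 0.14 / 0.42 = 0.333333… → 0.333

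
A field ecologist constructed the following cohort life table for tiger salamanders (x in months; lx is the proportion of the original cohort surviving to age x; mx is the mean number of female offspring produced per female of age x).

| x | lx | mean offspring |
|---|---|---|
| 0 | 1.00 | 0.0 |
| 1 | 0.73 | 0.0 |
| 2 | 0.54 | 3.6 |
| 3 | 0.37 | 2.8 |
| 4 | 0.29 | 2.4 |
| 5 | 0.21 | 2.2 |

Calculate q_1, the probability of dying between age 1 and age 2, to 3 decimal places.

0.260

q_1 = (l_1 − l_2) / l_1 = (0.73 − 0.54) / 0.73
     = 0.19 / 0.73 = 0.260274… → 0.260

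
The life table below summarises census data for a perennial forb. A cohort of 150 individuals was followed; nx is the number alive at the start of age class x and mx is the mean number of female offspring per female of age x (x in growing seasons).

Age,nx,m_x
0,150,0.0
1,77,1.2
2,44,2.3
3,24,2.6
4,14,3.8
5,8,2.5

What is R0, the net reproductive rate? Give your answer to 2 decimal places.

2.19

lx = nx/n0 = nx/150: 1, 0.51333…, 0.29333…, 0.16, 0.09333…, 0.05333…
lx·mx by age: 0, 0.616…, 0.674667…, 0.416, 0.354667…, 0.133333…
R0 = Σ lx·mx = 2.194667… → 2.19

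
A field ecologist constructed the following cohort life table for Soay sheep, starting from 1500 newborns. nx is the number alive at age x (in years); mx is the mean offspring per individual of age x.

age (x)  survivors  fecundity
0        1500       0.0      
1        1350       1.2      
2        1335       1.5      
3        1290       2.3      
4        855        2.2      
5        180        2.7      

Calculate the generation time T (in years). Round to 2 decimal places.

2.73

lx = nx/n0 = nx/1500: 1, 0.9, 0.89, 0.86, 0.57, 0.12
lx·mx: 0, 1.08, 1.335, 1.978, 1.254, 0.324 → R0 = 5.971
x·lx·mx: 0, 1.08, 2.67, 5.934, 5.016, 1.62 → Σ = 16.32
T = 16.32 / 5.971 = 2.733211… → 2.73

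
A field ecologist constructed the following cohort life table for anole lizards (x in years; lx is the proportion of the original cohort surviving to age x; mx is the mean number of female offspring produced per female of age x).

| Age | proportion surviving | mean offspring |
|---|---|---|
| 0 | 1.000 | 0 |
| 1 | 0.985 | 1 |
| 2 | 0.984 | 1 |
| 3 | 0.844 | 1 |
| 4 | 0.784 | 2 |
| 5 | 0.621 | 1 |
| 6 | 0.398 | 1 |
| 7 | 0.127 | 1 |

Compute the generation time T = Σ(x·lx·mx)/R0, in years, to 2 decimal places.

lx·mx: 0, 0.985, 0.984, 0.844, 1.568, 0.621, 0.398, 0.127 → R0 = 5.527
x·lx·mx: 0, 0.985, 1.968, 2.532, 6.272, 3.105, 2.388, 0.889 → Σ = 18.139
T = 18.139 / 5.527 = 3.281889… → 3.28

3.28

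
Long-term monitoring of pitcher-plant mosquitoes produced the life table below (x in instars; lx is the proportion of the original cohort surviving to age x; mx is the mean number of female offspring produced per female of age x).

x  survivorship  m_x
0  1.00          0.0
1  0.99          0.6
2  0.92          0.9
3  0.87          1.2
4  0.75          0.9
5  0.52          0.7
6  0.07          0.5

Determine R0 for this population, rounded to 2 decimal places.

lx·mx by age: 0, 0.594, 0.828, 1.044, 0.675, 0.364, 0.035
R0 = Σ lx·mx = 3.54 → 3.54

3.54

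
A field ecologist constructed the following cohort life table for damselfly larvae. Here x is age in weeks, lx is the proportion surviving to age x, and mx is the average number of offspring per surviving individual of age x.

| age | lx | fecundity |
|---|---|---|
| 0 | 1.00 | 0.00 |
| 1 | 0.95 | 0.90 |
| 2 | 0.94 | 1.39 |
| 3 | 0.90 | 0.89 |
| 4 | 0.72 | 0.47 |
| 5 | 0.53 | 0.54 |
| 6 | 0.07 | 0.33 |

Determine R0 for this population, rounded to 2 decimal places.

3.61

lx·mx by age: 0, 0.855, 1.3066, 0.801, 0.3384, 0.2862, 0.0231
R0 = Σ lx·mx = 3.6103 → 3.61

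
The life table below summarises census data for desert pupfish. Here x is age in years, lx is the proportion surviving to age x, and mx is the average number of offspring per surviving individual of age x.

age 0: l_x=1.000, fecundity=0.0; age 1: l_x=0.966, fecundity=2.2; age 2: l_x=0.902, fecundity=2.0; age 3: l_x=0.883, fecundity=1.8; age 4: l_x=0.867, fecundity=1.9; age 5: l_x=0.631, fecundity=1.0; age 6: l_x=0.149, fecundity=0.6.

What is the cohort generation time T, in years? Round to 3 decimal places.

lx·mx: 0, 2.1252, 1.804, 1.5894, 1.6473, 0.631, 0.0894 → R0 = 7.8863
x·lx·mx: 0, 2.1252, 3.608, 4.7682, 6.5892, 3.155, 0.5364 → Σ = 20.782
T = 20.782 / 7.8863 = 2.635203… → 2.635

2.635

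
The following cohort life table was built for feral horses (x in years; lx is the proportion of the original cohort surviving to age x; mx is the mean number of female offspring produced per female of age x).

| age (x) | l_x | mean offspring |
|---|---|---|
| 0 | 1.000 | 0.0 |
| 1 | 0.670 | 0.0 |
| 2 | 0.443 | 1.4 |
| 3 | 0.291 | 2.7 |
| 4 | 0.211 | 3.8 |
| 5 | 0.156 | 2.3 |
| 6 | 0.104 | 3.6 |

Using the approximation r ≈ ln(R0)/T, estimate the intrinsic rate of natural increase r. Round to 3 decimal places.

R0 = Σ lx·mx = 0 + 0 + 0.6202 + 0.7857 + 0.8018 + 0.3588 + 0.3744 = 2.9409
Σ x·lx·mx = 10.8451; T = 10.8451/2.9409 = 3.68768…
r ≈ ln(R0)/T = ln(2.9409)/3.68768… = 0.29252… → 0.293

0.293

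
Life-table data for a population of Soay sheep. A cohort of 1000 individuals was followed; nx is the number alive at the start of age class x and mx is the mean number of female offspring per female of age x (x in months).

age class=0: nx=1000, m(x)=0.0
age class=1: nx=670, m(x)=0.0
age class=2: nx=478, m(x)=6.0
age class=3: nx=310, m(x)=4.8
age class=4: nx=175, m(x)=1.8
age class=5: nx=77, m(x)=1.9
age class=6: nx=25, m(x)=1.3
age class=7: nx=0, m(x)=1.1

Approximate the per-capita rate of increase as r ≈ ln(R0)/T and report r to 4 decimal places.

0.6182

lx = nx/n0 = nx/1000: 1, 0.67, 0.478, 0.31, 0.175, 0.077, 0.025, 0
R0 = Σ lx·mx = 0 + 0 + 2.868 + 1.488 + 0.315 + 0.1463 + 0.0325 + 0 = 4.8498
Σ x·lx·mx = 12.3865; T = 12.3865/4.8498 = 2.55402…
r ≈ ln(R0)/T = ln(4.8498)/2.55402… = 0.618216… → 0.6182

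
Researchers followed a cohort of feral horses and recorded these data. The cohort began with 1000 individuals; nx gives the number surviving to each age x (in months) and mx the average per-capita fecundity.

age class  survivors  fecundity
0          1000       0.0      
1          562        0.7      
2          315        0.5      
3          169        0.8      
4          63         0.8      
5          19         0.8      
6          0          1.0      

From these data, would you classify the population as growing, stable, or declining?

declining

lx = nx/n0 = nx/1000: 1, 0.562, 0.315, 0.169, 0.063, 0.019, 0
R0 = Σ lx·mx = 0 + 0.3934 + 0.1575 + 0.1352 + 0.0504 + 0.0152 + 0 = 0.7517
R0 < 1, so the population is declining.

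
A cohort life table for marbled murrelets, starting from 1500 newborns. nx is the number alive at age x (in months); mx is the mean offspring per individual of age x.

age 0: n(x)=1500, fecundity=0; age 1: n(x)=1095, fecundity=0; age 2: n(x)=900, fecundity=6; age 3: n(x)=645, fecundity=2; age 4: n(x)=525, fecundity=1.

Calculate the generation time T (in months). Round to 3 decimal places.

lx = nx/n0 = nx/1500: 1, 0.73, 0.6, 0.43, 0.35
lx·mx: 0, 0, 3.6, 0.86, 0.35 → R0 = 4.81
x·lx·mx: 0, 0, 7.2, 2.58, 1.4 → Σ = 11.18
T = 11.18 / 4.81 = 2.324324… → 2.324

2.324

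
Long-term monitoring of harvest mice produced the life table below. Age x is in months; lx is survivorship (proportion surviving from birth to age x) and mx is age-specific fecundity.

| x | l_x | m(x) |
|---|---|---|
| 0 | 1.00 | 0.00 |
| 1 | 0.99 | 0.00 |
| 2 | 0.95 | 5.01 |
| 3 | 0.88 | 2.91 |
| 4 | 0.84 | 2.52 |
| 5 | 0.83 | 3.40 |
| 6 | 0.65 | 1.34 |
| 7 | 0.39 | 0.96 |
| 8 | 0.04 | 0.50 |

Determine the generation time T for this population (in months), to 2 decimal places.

lx·mx: 0, 0, 4.7595, 2.5608, 2.1168, 2.822, 0.871, 0.3744, 0.02 → R0 = 13.5245
x·lx·mx: 0, 0, 9.519, 7.6824, 8.4672, 14.11, 5.226, 2.6208, 0.16 → Σ = 47.7854
T = 47.7854 / 13.5245 = 3.533247… → 3.53

3.53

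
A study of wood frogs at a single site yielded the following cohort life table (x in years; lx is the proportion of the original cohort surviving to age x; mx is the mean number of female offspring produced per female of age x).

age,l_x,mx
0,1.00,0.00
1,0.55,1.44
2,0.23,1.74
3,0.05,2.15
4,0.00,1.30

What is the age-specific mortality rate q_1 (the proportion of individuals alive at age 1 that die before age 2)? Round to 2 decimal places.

0.58

q_1 = (l_1 − l_2) / l_1 = (0.55 − 0.23) / 0.55
     = 0.32 / 0.55 = 0.581818… → 0.58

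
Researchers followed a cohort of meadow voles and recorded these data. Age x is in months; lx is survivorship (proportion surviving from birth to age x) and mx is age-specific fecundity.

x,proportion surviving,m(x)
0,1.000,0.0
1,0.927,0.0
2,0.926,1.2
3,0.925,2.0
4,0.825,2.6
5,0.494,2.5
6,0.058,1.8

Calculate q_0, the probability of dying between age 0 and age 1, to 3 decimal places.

q_0 = (l_0 − l_1) / l_0 = (1 − 0.927) / 1
     = 0.073 / 1 = 0.073 → 0.073

0.073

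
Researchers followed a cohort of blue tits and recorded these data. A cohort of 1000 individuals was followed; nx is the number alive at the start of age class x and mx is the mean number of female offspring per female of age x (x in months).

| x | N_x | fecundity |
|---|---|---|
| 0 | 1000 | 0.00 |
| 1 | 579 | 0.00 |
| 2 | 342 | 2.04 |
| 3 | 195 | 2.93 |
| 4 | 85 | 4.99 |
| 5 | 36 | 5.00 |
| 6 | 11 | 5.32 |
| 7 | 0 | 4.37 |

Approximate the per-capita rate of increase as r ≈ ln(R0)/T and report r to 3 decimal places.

0.210

lx = nx/n0 = nx/1000: 1, 0.579, 0.342, 0.195, 0.085, 0.036, 0.011, 0
R0 = Σ lx·mx = 0 + 0 + 0.69768 + 0.57135 + 0.42415 + 0.18 + 0.05852 + 0 = 1.9317
Σ x·lx·mx = 6.05713; T = 6.05713/1.9317 = 3.13565…
r ≈ ln(R0)/T = ln(1.9317)/3.13565… = 0.20997… → 0.210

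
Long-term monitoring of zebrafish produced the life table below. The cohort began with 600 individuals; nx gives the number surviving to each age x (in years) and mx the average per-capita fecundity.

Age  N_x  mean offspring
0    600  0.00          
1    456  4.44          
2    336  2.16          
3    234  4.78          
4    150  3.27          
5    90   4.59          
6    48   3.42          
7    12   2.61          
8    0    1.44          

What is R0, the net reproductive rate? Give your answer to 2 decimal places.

lx = nx/n0 = nx/600: 1, 0.76, 0.56, 0.39, 0.25, 0.15, 0.08, 0.02, 0
lx·mx by age: 0, 3.3744, 1.2096, 1.8642, 0.8175, 0.6885, 0.2736, 0.0522, 0
R0 = Σ lx·mx = 8.28 → 8.28

8.28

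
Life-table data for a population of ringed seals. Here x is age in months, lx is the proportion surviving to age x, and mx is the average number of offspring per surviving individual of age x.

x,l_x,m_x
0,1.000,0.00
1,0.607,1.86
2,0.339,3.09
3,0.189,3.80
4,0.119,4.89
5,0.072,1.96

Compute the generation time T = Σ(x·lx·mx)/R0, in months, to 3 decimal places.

2.325

lx·mx: 0, 1.12902, 1.04751, 0.7182, 0.58191, 0.14112 → R0 = 3.61776
x·lx·mx: 0, 1.12902, 2.09502, 2.1546, 2.32764, 0.7056 → Σ = 8.41188
T = 8.41188 / 3.61776 = 2.325163… → 2.325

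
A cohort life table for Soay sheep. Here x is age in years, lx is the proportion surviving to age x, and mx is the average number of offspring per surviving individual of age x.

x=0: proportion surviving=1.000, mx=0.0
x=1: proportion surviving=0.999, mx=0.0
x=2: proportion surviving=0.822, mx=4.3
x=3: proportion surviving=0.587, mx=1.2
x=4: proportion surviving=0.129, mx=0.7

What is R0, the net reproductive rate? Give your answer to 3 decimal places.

4.329

lx·mx by age: 0, 0, 3.5346, 0.7044, 0.0903
R0 = Σ lx·mx = 4.3293 → 4.329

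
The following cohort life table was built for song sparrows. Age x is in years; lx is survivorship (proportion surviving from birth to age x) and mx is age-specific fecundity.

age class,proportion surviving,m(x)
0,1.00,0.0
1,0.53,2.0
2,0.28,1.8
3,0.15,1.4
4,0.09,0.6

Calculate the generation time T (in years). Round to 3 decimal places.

1.594

lx·mx: 0, 1.06, 0.504, 0.21, 0.054 → R0 = 1.828
x·lx·mx: 0, 1.06, 1.008, 0.63, 0.216 → Σ = 2.914
T = 2.914 / 1.828 = 1.594092… → 1.594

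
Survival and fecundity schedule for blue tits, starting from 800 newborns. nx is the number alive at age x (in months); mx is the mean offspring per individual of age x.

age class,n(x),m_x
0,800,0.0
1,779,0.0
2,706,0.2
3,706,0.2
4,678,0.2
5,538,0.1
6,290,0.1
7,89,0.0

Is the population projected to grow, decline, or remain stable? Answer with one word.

lx = nx/n0 = nx/800: 1, 0.97375, 0.8825, 0.8825, 0.8475, 0.6725, 0.3625, 0.11125
R0 = Σ lx·mx = 0 + 0 + 0.1765 + 0.1765 + 0.1695 + 0.06725 + 0.03625 + 0 = 0.626
R0 < 1, so the population is declining.

declining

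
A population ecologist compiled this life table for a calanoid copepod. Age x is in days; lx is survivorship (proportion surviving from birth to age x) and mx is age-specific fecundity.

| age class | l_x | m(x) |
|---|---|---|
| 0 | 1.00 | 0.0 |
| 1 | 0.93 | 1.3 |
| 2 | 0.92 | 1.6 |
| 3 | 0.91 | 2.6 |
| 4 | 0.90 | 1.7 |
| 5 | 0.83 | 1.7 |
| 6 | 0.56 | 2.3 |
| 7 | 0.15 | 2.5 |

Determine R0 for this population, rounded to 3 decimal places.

9.651

lx·mx by age: 0, 1.209, 1.472, 2.366, 1.53, 1.411, 1.288, 0.375
R0 = Σ lx·mx = 9.651 → 9.651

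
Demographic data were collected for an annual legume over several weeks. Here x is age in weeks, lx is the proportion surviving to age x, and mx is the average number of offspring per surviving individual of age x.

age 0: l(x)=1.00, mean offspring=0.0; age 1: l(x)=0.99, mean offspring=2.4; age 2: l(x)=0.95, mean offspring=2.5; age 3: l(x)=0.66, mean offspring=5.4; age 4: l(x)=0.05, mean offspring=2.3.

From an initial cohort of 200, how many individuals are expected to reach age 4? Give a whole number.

10

Expected survivors = N0 · l_4 = 200 × 0.05 = 10 → 10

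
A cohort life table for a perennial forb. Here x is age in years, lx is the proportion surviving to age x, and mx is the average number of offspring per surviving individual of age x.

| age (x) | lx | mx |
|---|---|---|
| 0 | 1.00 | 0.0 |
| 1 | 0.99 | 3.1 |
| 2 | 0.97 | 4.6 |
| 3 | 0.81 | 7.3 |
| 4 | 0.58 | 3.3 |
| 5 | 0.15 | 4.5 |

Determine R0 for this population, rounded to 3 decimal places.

lx·mx by age: 0, 3.069, 4.462, 5.913, 1.914, 0.675
R0 = Σ lx·mx = 16.033 → 16.033

16.033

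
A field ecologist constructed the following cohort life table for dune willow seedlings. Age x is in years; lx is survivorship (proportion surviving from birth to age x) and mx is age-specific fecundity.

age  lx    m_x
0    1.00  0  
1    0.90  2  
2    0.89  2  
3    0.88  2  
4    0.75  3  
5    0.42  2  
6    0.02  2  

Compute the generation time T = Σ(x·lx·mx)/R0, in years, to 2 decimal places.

2.84

lx·mx: 0, 1.8, 1.78, 1.76, 2.25, 0.84, 0.04 → R0 = 8.47
x·lx·mx: 0, 1.8, 3.56, 5.28, 9, 4.2, 0.24 → Σ = 24.08
T = 24.08 / 8.47 = 2.842975… → 2.84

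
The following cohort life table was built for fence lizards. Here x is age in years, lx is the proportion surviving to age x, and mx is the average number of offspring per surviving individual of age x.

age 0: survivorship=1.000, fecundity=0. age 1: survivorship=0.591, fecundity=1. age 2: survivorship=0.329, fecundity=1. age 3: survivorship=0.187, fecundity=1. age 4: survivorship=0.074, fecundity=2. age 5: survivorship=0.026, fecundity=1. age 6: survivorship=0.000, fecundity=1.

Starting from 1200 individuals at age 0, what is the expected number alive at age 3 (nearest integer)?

Expected survivors = N0 · l_3 = 1200 × 0.187 = 224.4 → 224

224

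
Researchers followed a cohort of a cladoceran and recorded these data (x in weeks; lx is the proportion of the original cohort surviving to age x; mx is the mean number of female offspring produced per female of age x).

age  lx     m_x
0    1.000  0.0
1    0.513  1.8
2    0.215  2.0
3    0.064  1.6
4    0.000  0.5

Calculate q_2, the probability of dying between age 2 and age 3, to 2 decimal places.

q_2 = (l_2 − l_3) / l_2 = (0.215 − 0.064) / 0.215
     = 0.151 / 0.215 = 0.702326… → 0.70

0.70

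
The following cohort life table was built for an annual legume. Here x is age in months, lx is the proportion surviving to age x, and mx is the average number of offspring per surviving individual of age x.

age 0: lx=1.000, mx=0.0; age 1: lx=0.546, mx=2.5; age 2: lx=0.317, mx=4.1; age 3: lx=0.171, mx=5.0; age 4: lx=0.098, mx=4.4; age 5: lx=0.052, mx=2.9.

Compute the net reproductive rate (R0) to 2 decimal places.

lx·mx by age: 0, 1.365, 1.2997, 0.855, 0.4312, 0.1508
R0 = Σ lx·mx = 4.1017 → 4.10

4.10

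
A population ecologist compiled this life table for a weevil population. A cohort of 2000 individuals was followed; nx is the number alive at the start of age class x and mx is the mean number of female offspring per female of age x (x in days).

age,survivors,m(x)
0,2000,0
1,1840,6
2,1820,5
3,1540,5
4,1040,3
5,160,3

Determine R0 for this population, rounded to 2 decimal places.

lx = nx/n0 = nx/2000: 1, 0.92, 0.91, 0.77, 0.52, 0.08
lx·mx by age: 0, 5.52, 4.55, 3.85, 1.56, 0.24
R0 = Σ lx·mx = 15.72 → 15.72

15.72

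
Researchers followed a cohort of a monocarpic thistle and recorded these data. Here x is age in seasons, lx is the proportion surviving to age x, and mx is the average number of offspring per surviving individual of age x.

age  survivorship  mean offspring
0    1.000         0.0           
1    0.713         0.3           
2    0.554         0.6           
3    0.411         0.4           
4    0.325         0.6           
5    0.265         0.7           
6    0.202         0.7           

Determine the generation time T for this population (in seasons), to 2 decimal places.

3.19

lx·mx: 0, 0.2139, 0.3324, 0.1644, 0.195, 0.1855, 0.1414 → R0 = 1.2326
x·lx·mx: 0, 0.2139, 0.6648, 0.4932, 0.78, 0.9275, 0.8484 → Σ = 3.9278
T = 3.9278 / 1.2326 = 3.186597… → 3.19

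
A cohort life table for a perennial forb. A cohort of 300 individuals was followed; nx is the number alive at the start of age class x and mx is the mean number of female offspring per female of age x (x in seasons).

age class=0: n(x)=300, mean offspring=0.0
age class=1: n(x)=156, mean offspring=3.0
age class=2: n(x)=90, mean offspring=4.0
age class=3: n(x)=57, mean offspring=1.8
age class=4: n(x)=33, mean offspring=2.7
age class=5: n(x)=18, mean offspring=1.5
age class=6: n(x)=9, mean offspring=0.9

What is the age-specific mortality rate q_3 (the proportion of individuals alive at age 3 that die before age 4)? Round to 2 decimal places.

0.42

lx = nx/n0 = nx/300: 1, 0.52, 0.3, 0.19, 0.11, 0.06, 0.03
q_3 = (l_3 − l_4) / l_3 = (0.19 − 0.11) / 0.19
     = 0.08 / 0.19 = 0.421053… → 0.42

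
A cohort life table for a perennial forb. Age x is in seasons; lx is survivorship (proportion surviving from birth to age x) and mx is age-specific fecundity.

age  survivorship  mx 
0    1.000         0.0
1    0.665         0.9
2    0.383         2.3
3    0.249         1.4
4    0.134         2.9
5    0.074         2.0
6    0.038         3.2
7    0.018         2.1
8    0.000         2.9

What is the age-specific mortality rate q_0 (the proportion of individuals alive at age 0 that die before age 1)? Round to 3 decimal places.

q_0 = (l_0 − l_1) / l_0 = (1 − 0.665) / 1
     = 0.335 / 1 = 0.335 → 0.335

0.335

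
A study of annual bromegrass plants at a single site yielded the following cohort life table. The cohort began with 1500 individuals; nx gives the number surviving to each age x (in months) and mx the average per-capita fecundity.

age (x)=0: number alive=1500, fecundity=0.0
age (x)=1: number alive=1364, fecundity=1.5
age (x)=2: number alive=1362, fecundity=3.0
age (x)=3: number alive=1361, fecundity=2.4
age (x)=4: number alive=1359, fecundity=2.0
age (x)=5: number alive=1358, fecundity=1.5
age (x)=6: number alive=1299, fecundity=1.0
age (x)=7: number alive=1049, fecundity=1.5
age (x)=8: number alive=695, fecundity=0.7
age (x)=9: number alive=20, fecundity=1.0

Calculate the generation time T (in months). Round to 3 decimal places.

lx = nx/n0 = nx/1500: 1, 0.90933…, 0.908, 0.90733…, 0.906, 0.90533…, 0.866, 0.69933…, 0.46333…, 0.01333…
lx·mx: 0, 1.364…, 2.724, 2.1776…, 1.812, 1.358…, 0.866, 1.049…, 0.324333…, 0.013333… → R0 = 11.688267…
x·lx·mx: 0, 1.364…, 5.448, 6.5328…, 7.248, 6.79…, 5.196, 7.343…, 2.594667…, 0.12… → Σ = 42.636467…
T = 42.636467… / 11.688267… = 3.647801… → 3.648

3.648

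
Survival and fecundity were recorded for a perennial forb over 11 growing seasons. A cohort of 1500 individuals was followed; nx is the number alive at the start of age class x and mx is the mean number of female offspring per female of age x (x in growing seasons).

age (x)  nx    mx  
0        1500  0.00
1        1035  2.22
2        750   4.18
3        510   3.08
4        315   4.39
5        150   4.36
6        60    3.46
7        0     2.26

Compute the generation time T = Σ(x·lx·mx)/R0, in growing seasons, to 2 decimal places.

lx = nx/n0 = nx/1500: 1, 0.69, 0.5, 0.34, 0.21, 0.1, 0.04, 0
lx·mx: 0, 1.5318, 2.09, 1.0472, 0.9219, 0.436, 0.1384, 0 → R0 = 6.1653
x·lx·mx: 0, 1.5318, 4.18, 3.1416, 3.6876, 2.18, 0.8304, 0 → Σ = 15.5514
T = 15.5514 / 6.1653 = 2.522408… → 2.52

2.52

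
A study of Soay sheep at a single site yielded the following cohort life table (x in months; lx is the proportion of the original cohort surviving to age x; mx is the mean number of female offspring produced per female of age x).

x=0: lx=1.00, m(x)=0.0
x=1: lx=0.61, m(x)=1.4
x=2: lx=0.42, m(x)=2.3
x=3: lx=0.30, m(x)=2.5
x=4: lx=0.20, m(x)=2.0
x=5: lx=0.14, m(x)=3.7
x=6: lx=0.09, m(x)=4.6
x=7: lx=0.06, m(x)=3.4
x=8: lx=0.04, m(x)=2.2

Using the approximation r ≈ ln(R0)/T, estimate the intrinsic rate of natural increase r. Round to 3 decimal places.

0.434

R0 = Σ lx·mx = 0 + 0.854 + 0.966 + 0.75 + 0.4 + 0.518 + 0.414 + 0.204 + 0.088 = 4.194
Σ x·lx·mx = 13.842; T = 13.842/4.194 = 3.30043…
r ≈ ln(R0)/T = ln(4.194)/3.30043… = 0.43438… → 0.434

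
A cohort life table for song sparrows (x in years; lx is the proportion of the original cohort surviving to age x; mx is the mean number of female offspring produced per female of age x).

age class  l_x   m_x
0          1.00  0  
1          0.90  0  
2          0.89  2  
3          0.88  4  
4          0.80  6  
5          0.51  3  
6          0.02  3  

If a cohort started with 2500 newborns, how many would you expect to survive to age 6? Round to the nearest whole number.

Expected survivors = N0 · l_6 = 2500 × 0.02 = 50 → 50

50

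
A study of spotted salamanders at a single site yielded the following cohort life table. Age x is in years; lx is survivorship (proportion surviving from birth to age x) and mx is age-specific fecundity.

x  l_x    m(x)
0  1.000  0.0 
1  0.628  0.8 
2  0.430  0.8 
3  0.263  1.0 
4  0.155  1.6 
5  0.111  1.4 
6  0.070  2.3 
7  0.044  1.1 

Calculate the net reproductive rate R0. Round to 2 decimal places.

lx·mx by age: 0, 0.5024, 0.344, 0.263, 0.248, 0.1554, 0.161, 0.0484
R0 = Σ lx·mx = 1.7222 → 1.72

1.72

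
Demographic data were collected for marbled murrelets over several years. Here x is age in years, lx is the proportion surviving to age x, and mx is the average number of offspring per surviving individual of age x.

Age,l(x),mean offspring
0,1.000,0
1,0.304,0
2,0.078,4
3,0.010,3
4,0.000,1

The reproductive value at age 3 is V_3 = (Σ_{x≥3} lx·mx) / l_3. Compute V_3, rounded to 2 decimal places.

3.00

lx·mx for x ≥ 3: 0.03, 0 → sum = 0.03
V_3 = 0.03 / l_3 = 0.03 / 0.01 = 3 → 3.00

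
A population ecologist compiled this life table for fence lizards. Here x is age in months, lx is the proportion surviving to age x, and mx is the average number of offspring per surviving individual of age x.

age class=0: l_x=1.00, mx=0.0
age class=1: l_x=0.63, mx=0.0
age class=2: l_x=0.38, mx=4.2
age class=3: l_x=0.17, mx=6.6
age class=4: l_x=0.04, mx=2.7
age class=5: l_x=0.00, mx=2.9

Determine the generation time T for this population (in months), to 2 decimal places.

2.47

lx·mx: 0, 0, 1.596, 1.122, 0.108, 0 → R0 = 2.826
x·lx·mx: 0, 0, 3.192, 3.366, 0.432, 0 → Σ = 6.99
T = 6.99 / 2.826 = 2.473461… → 2.47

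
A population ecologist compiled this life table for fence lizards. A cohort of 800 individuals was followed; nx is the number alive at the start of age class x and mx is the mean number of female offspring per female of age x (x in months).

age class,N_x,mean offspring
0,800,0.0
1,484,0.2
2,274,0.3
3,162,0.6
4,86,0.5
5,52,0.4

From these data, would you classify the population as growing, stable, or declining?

declining

lx = nx/n0 = nx/800: 1, 0.605, 0.3425, 0.2025, 0.1075, 0.065
R0 = Σ lx·mx = 0 + 0.121 + 0.10275 + 0.1215 + 0.05375 + 0.026 = 0.425
R0 < 1, so the population is declining.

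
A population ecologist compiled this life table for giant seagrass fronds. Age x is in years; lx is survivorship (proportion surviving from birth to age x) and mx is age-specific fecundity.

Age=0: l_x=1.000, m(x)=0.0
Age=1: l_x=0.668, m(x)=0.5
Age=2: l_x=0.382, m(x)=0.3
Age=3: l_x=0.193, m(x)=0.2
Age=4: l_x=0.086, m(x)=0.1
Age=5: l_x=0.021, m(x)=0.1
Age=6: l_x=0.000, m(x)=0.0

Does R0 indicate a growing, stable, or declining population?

R0 = Σ lx·mx = 0 + 0.334 + 0.1146 + 0.0386 + 0.0086 + 0.0021 + 0 = 0.4979
R0 < 1, so the population is declining.

declining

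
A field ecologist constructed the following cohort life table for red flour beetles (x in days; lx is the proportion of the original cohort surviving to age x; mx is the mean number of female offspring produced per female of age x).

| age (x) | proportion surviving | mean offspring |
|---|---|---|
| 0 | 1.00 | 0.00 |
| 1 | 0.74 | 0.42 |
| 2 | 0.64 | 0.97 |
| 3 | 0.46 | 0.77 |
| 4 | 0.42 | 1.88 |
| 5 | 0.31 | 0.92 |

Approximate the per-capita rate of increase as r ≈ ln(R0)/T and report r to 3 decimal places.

0.282

R0 = Σ lx·mx = 0 + 0.3108 + 0.6208 + 0.3542 + 0.7896 + 0.2852 = 2.3606
Σ x·lx·mx = 7.1994; T = 7.1994/2.3606 = 3.04982…
r ≈ ln(R0)/T = ln(2.3606)/3.04982… = 0.28163… → 0.282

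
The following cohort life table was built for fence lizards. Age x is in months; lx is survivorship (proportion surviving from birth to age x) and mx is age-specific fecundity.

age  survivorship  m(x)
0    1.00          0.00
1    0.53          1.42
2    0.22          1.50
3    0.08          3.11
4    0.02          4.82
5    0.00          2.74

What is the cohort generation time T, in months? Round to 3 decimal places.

1.782

lx·mx: 0, 0.7526, 0.33, 0.2488, 0.0964, 0 → R0 = 1.4278
x·lx·mx: 0, 0.7526, 0.66, 0.7464, 0.3856, 0 → Σ = 2.5446
T = 2.5446 / 1.4278 = 1.782182… → 1.782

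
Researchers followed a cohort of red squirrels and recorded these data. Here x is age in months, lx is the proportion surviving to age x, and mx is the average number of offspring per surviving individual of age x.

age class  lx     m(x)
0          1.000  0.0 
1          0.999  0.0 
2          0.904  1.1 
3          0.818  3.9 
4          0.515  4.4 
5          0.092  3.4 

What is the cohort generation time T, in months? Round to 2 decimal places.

3.28

lx·mx: 0, 0, 0.9944, 3.1902, 2.266, 0.3128 → R0 = 6.7634
x·lx·mx: 0, 0, 1.9888, 9.5706, 9.064, 1.564 → Σ = 22.1874
T = 22.1874 / 6.7634 = 3.28051… → 3.28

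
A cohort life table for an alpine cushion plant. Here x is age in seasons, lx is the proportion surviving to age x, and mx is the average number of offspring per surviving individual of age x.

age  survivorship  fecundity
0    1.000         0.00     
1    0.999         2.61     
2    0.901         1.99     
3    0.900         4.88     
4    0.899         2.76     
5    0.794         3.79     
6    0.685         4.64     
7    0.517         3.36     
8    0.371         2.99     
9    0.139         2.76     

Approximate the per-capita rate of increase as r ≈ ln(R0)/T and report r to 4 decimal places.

R0 = Σ lx·mx = 0 + 2.60739 + 1.79299 + 4.392 + 2.48124 + 3.00926 + 3.1784 + 1.73712 + 1.10929 + 0.38364 = 20.69133
Σ x·lx·mx = 87.89795; T = 87.89795/20.69133 = 4.24806…
r ≈ ln(R0)/T = ln(20.69133)/4.24806… = 0.7132… → 0.7132

0.7132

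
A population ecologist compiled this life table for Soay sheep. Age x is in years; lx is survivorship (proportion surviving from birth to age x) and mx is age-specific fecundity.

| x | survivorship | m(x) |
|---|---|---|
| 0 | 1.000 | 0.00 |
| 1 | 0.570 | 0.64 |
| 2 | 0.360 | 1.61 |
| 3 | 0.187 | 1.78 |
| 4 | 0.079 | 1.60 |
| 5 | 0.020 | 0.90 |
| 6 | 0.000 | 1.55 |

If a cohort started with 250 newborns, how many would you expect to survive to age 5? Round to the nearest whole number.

5

Expected survivors = N0 · l_5 = 250 × 0.020 = 5 → 5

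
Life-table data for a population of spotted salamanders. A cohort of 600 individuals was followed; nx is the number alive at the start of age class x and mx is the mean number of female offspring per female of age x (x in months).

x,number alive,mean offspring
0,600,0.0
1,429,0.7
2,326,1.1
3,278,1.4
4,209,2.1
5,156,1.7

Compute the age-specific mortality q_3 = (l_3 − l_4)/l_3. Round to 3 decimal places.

lx = nx/n0 = nx/600: 1, 0.715, 0.54333…, 0.46333…, 0.34833…, 0.26
q_3 = (l_3 − l_4) / l_3 = (0.463333… − 0.348333…) / 0.463333…
     = 0.115… / 0.463333… = 0.248201… → 0.248

0.248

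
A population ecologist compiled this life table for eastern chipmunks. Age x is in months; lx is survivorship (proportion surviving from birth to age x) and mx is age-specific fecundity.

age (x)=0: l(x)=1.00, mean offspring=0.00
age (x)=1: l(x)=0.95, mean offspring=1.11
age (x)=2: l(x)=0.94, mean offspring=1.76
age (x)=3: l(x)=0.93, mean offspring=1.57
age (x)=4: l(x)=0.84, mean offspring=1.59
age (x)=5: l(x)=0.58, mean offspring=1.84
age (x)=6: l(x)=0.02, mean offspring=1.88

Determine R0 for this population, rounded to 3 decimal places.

6.609

lx·mx by age: 0, 1.0545, 1.6544, 1.4601, 1.3356, 1.0672, 0.0376
R0 = Σ lx·mx = 6.6094 → 6.609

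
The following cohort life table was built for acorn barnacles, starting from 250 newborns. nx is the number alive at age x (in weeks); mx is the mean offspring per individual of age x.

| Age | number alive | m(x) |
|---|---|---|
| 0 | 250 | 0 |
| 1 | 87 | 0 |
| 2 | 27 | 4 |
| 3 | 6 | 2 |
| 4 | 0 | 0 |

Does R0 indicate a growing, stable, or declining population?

declining

lx = nx/n0 = nx/250: 1, 0.348, 0.108, 0.024, 0
R0 = Σ lx·mx = 0 + 0 + 0.432 + 0.048 + 0 = 0.48
R0 < 1, so the population is declining.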